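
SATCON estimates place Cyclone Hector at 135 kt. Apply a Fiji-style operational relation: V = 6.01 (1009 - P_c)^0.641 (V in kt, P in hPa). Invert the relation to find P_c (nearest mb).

881 mb

ΔP = (V / 6.01)^(1/0.641) = (135/6.01)^1.560.
135/6.01 = 22.463; 22.463^1.560 ≈ 128.34 mb.
P_c = 1009 − 128.34 = 880.66 ≈ 881 mb.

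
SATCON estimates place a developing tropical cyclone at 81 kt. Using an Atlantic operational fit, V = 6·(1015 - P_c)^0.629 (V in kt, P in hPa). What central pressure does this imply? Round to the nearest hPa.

952 hPa

ΔP = (V / 6)^(1/0.629) = (81/6)^1.590.
81/6 = 13.500; 13.500^1.590 ≈ 62.67 hPa.
P_c = 1015 − 62.67 = 952.33 ≈ 952 hPa.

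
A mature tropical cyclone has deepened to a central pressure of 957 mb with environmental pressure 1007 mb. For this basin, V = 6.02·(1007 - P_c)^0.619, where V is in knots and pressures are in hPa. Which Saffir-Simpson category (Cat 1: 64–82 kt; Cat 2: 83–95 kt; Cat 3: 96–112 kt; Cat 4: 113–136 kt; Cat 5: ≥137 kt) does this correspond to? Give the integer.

1

ΔP = 1007 − 957 = 50 mb.
V ≈ 6.02 × 50^0.619 = 6.02 × 11.26 ≈ 68 kt.
68 kt falls in the Category 1 band.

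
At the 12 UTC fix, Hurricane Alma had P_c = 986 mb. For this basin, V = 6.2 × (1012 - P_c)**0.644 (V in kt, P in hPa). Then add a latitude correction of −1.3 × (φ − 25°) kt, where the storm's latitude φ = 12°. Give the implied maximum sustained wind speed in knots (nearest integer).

ΔP = 1012 − 986 = 26 mb.
26^0.644 ≈ 8.152.
V ≈ 6.2 × 8.152 ≈ 50.5 kt.
Latitude correction: −1.3 × (12 − 25) = 16.9 kt.
Corrected V ≈ 67.4 kt → 67 kt.

67 kt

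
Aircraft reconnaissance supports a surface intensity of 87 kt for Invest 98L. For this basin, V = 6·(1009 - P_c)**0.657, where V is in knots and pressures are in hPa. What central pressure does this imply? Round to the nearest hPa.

950 hPa

ΔP = (V / 6)^(1/0.657) = (87/6)^1.522.
87/6 = 14.500; 14.500^1.522 ≈ 58.57 hPa.
P_c = 1009 − 58.57 = 950.43 ≈ 950 hPa.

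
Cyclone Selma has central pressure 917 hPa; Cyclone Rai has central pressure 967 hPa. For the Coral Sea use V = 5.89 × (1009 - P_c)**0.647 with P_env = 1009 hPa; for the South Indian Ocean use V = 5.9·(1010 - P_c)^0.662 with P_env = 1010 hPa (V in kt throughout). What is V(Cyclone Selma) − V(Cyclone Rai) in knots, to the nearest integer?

Cyclone Selma: ΔP = 92; V ≈ 5.89 × 92^0.647 ≈ 109.82 kt.
Cyclone Rai: ΔP = 43; V ≈ 5.9 × 43^0.662 ≈ 71.16 kt.
Difference ≈ 109.82 − 71.16 = 38.66 → 39 kt.

39 kt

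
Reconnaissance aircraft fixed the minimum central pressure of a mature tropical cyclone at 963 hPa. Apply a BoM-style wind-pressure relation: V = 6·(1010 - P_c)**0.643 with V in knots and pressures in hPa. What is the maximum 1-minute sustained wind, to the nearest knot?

ΔP = 1010 − 963 = 47 hPa.
47^0.643 ≈ 11.889.
V ≈ 6 × 11.889 ≈ 71.3 kt.

71 kt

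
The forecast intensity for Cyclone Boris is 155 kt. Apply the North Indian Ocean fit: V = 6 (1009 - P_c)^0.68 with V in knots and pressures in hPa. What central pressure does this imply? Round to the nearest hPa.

890 hPa

ΔP = (V / 6)^(1/0.68) = (155/6)^1.471.
155/6 = 25.833; 25.833^1.471 ≈ 119.33 hPa.
P_c = 1009 − 119.33 = 889.67 ≈ 890 hPa.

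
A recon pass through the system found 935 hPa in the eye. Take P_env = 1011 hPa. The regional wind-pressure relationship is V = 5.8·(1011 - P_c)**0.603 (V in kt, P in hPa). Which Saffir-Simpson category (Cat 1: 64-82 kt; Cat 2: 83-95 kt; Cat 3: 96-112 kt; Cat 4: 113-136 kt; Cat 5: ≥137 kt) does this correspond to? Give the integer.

ΔP = 1011 − 935 = 76 hPa.
V ≈ 5.8 × 76^0.603 = 5.8 × 13.62 ≈ 79 kt.
79 kt falls in the Category 1 band.

1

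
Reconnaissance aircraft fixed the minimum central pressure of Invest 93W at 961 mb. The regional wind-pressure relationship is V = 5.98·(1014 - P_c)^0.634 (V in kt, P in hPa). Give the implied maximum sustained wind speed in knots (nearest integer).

74 kt

ΔP = 1014 − 961 = 53 mb.
53^0.634 ≈ 12.393.
V ≈ 5.98 × 12.393 ≈ 74.1 kt.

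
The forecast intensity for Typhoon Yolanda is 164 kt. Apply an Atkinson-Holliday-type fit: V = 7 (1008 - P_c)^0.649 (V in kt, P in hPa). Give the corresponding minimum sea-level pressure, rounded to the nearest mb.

879 mb

ΔP = (V / 7)^(1/0.649) = (164/7)^1.541.
164/7 = 23.429; 23.429^1.541 ≈ 128.99 mb.
P_c = 1008 − 128.99 = 879.01 ≈ 879 mb.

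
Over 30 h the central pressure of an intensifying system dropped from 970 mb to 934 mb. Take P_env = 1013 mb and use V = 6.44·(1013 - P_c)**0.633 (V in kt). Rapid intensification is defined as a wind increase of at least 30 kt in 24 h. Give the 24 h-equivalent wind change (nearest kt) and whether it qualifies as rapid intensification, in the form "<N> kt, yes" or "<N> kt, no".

V₁: ΔP = 43, V ≈ 6.44 × 43^0.633 ≈ 69.64 kt.
V₂: ΔP = 79, V ≈ 6.44 × 79^0.633 ≈ 102.35 kt.
ΔV over 30 h = 32.71 kt → 24 h equivalent = 32.71 × 24/30 ≈ 26.17 kt.
26 kt < 30 kt ⇒ not rapid intensification.

26 kt, no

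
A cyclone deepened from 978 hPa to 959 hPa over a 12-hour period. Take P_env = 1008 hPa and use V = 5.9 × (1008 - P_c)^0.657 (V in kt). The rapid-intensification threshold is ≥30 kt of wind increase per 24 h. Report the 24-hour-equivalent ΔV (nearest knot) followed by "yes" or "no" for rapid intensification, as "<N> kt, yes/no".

V₁: ΔP = 30, V ≈ 5.9 × 30^0.657 ≈ 55.12 kt.
V₂: ΔP = 49, V ≈ 5.9 × 49^0.657 ≈ 76.09 kt.
ΔV over 12 h = 20.97 kt → 24 h equivalent = 20.97 × 24/12 ≈ 41.94 kt.
42 kt ≥ 30 kt ⇒ rapid intensification.

42 kt, yes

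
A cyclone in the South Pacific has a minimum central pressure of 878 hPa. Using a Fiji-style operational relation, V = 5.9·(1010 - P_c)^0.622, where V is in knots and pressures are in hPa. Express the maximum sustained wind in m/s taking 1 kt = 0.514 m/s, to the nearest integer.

63 m/s

ΔP = 1010 − 878 = 132 hPa.
V ≈ 5.9 × 132^0.622 = 5.9 × 20.845 ≈ 122.984 kt.
122.984 × 0.514 ≈ 63.21 m/s → 63 m/s.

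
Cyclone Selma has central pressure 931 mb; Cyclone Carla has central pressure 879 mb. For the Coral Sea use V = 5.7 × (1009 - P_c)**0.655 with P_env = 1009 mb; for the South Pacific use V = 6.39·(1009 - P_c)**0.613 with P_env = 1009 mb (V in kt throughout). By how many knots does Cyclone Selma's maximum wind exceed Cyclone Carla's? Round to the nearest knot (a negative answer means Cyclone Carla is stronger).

Cyclone Selma: ΔP = 78; V ≈ 5.7 × 78^0.655 ≈ 98.90 kt.
Cyclone Carla: ΔP = 130; V ≈ 6.39 × 130^0.613 ≈ 126.28 kt.
Difference ≈ 98.90 − 126.28 = -27.38 → -27 kt.

-27 kt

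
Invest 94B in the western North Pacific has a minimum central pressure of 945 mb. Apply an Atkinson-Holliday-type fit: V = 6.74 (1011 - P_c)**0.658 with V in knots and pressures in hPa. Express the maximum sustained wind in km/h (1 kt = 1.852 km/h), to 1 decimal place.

196.6 km/h

ΔP = 1011 − 945 = 66 mb.
V ≈ 6.74 × 66^0.658 = 6.74 × 15.749 ≈ 106.150 kt.
106.150 × 1.852 ≈ 196.59 km/h → 196.6 km/h.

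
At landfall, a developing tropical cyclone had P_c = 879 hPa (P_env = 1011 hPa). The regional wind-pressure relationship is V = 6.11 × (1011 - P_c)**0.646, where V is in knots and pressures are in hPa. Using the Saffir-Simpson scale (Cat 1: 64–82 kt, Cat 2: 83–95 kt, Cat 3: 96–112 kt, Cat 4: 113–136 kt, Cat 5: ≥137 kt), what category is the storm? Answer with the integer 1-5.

ΔP = 1011 − 879 = 132 hPa.
V ≈ 6.11 × 132^0.646 = 6.11 × 23.44 ≈ 143 kt.
143 kt falls in the Category 5 band.

5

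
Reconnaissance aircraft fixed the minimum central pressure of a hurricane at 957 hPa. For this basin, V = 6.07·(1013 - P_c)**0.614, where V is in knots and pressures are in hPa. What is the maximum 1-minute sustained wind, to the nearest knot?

ΔP = 1013 − 957 = 56 hPa.
56^0.614 ≈ 11.841.
V ≈ 6.07 × 11.841 ≈ 71.9 kt.

72 kt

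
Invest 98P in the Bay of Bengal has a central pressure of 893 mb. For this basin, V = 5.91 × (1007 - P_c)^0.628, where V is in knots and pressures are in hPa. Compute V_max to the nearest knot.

ΔP = 1007 − 893 = 114 mb.
114^0.628 ≈ 19.577.
V ≈ 5.91 × 19.577 ≈ 115.7 kt.

116 kt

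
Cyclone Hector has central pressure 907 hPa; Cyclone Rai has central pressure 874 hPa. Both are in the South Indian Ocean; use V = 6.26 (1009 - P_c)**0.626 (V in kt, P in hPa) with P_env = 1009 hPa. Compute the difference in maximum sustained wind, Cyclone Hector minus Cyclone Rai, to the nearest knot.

Cyclone Hector: ΔP = 102; V ≈ 6.26 × 102^0.626 ≈ 113.23 kt.
Cyclone Rai: ΔP = 135; V ≈ 6.26 × 135^0.626 ≈ 134.95 kt.
Difference ≈ 113.23 − 134.95 = -21.72 → -22 kt.

-22 kt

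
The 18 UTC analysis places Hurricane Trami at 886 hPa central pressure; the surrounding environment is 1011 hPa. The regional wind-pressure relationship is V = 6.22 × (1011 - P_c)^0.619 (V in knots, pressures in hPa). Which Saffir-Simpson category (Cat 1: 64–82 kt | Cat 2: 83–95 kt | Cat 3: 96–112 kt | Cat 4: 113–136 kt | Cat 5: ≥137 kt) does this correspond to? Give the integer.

ΔP = 1011 − 886 = 125 hPa.
V ≈ 6.22 × 125^0.619 = 6.22 × 19.86 ≈ 124 kt.
124 kt falls in the Category 4 band.

4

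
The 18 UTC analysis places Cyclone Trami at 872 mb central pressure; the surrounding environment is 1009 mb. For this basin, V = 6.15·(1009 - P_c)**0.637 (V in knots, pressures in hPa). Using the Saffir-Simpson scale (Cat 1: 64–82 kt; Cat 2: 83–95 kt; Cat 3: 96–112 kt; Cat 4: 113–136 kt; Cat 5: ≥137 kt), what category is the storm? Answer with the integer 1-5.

ΔP = 1009 − 872 = 137 mb.
V ≈ 6.15 × 137^0.637 = 6.15 × 22.97 ≈ 141 kt.
141 kt falls in the Category 5 band.

5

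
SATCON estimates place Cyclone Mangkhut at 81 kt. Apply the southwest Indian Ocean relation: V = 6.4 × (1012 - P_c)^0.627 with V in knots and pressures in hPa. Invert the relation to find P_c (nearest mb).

ΔP = (V / 6.4)^(1/0.627) = (81/6.4)^1.595.
81/6.4 = 12.656; 12.656^1.595 ≈ 57.29 mb.
P_c = 1012 − 57.29 = 954.71 ≈ 955 mb.

955 mb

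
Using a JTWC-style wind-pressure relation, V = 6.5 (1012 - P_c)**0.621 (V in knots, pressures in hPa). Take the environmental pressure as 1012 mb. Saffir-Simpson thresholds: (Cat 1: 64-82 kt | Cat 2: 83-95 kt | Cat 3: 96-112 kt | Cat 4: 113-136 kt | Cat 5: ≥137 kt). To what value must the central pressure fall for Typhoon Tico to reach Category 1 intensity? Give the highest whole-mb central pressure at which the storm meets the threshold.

972 mb

Category 1 begins at V = 64 kt.
Required ΔP = (64/6.5)^(1/0.621) = 9.846^1.610 ≈ 39.76 mb.
P_c ≤ 1012 − 39.76 = 972.24, so the highest integer P_c is 972 mb.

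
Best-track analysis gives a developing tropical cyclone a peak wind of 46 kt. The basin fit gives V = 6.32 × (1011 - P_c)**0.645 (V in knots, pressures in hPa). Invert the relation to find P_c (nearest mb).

989 mb

ΔP = (V / 6.32)^(1/0.645) = (46/6.32)^1.550.
46/6.32 = 7.278; 7.278^1.550 ≈ 21.70 mb.
P_c = 1011 − 21.70 = 989.30 ≈ 989 mb.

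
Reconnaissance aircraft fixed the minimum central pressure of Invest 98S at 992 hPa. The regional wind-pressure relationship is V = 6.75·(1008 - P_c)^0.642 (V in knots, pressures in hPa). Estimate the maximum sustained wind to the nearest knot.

40 kt

ΔP = 1008 − 992 = 16 hPa.
16^0.642 ≈ 5.930.
V ≈ 6.75 × 5.930 ≈ 40.0 kt.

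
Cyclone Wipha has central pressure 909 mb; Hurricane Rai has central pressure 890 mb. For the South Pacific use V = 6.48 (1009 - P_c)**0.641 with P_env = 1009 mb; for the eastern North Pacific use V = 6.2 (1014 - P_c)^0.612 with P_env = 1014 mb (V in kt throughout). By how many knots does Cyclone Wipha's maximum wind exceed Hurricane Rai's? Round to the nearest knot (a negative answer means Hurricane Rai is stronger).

6 kt

Cyclone Wipha: ΔP = 100; V ≈ 6.48 × 100^0.641 ≈ 124.04 kt.
Hurricane Rai: ΔP = 124; V ≈ 6.2 × 124^0.612 ≈ 118.46 kt.
Difference ≈ 124.04 − 118.46 = 5.58 → 6 kt.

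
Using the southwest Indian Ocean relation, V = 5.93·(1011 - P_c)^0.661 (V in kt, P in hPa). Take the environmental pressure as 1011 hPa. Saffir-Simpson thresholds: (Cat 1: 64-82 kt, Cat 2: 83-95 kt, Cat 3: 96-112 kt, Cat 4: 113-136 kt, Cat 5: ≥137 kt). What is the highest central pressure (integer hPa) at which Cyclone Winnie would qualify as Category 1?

Category 1 begins at V = 64 kt.
Required ΔP = (64/5.93)^(1/0.661) = 10.793^1.513 ≈ 36.56 hPa.
P_c ≤ 1011 − 36.56 = 974.44, so the highest integer P_c is 974 hPa.

974 hPa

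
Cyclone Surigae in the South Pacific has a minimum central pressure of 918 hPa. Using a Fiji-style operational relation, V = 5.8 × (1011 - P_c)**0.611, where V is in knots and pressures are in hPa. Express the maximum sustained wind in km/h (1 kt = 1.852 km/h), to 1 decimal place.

ΔP = 1011 − 918 = 93 hPa.
V ≈ 5.8 × 93^0.611 = 5.8 × 15.949 ≈ 92.506 kt.
92.506 × 1.852 ≈ 171.32 km/h → 171.3 km/h.

171.3 km/h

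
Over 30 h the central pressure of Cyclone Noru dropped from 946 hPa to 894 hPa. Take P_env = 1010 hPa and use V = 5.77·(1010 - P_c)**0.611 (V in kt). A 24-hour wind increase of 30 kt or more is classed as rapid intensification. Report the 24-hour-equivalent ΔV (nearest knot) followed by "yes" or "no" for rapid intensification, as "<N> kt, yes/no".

V₁: ΔP = 64, V ≈ 5.77 × 64^0.611 ≈ 73.24 kt.
V₂: ΔP = 116, V ≈ 5.77 × 116^0.611 ≈ 105.33 kt.
ΔV over 30 h = 32.09 kt → 24 h equivalent = 32.09 × 24/30 ≈ 25.67 kt.
26 kt < 30 kt ⇒ not rapid intensification.

26 kt, no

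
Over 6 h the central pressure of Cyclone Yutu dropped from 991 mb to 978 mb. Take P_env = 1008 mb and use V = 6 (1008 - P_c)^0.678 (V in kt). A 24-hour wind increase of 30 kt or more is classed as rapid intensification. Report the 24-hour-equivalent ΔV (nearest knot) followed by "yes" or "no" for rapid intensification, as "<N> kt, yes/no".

V₁: ΔP = 17, V ≈ 6 × 17^0.678 ≈ 40.96 kt.
V₂: ΔP = 30, V ≈ 6 × 30^0.678 ≈ 60.21 kt.
ΔV over 6 h = 19.25 kt → 24 h equivalent = 19.25 × 24/6 ≈ 77.00 kt.
77 kt ≥ 30 kt ⇒ rapid intensification.

77 kt, yes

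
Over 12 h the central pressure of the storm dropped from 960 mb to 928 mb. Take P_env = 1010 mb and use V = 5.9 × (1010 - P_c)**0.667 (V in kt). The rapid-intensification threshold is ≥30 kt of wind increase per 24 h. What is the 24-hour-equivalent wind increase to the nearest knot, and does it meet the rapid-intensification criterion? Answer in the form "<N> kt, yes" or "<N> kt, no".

63 kt, yes

V₁: ΔP = 50, V ≈ 5.9 × 50^0.667 ≈ 80.18 kt.
V₂: ΔP = 82, V ≈ 5.9 × 82^0.667 ≈ 111.52 kt.
ΔV over 12 h = 31.34 kt → 24 h equivalent = 31.34 × 24/12 ≈ 62.68 kt.
63 kt ≥ 30 kt ⇒ rapid intensification.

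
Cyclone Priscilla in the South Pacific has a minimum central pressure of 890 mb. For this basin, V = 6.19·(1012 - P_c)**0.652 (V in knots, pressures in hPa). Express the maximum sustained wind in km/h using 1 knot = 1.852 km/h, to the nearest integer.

263 km/h

ΔP = 1012 − 890 = 122 mb.
V ≈ 6.19 × 122^0.652 = 6.19 × 22.925 ≈ 141.905 kt.
141.905 × 1.852 ≈ 262.81 km/h → 263 km/h.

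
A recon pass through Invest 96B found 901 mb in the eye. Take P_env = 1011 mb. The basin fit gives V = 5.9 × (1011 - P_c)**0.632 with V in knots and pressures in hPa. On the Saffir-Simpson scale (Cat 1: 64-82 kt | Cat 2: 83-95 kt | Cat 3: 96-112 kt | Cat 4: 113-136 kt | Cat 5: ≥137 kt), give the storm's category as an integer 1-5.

4

ΔP = 1011 − 901 = 110 mb.
V ≈ 5.9 × 110^0.632 = 5.9 × 19.51 ≈ 115 kt.
115 kt falls in the Category 4 band.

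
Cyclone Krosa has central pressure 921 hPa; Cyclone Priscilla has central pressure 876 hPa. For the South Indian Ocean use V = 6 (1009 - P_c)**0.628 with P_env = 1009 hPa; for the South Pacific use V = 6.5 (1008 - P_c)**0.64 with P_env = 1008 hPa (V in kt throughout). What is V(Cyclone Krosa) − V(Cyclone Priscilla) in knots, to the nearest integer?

-48 kt

Cyclone Krosa: ΔP = 88; V ≈ 6 × 88^0.628 ≈ 99.84 kt.
Cyclone Priscilla: ΔP = 132; V ≈ 6.5 × 132^0.64 ≈ 147.94 kt.
Difference ≈ 99.84 − 147.94 = -48.10 → -48 kt.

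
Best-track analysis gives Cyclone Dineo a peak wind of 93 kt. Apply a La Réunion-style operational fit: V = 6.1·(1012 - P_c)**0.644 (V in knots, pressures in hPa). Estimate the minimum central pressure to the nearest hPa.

ΔP = (V / 6.1)^(1/0.644) = (93/6.1)^1.553.
93/6.1 = 15.246; 15.246^1.553 ≈ 68.74 hPa.
P_c = 1012 − 68.74 = 943.26 ≈ 943 hPa.

943 hPa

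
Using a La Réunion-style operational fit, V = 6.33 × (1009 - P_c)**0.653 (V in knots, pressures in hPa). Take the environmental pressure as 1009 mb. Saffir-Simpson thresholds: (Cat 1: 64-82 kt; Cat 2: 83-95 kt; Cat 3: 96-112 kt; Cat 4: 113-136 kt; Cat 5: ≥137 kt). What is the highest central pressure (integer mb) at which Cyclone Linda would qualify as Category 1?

974 mb

Category 1 begins at V = 64 kt.
Required ΔP = (64/6.33)^(1/0.653) = 10.111^1.531 ≈ 34.57 mb.
P_c ≤ 1009 − 34.57 = 974.43, so the highest integer P_c is 974 mb.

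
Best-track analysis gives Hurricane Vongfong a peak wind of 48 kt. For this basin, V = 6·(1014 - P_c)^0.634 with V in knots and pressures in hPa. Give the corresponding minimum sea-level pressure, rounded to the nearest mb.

ΔP = (V / 6)^(1/0.634) = (48/6)^1.577.
48/6 = 8.000; 8.000^1.577 ≈ 26.57 mb.
P_c = 1014 − 26.57 = 987.43 ≈ 987 mb.

987 mb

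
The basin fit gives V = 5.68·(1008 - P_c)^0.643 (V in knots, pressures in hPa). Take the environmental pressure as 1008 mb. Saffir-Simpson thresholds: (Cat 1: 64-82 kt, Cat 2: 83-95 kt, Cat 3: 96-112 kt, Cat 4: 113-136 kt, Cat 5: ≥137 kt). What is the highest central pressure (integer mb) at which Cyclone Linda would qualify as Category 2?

Category 2 begins at V = 83 kt.
Required ΔP = (83/5.68)^(1/0.643) = 14.613^1.555 ≈ 64.77 mb.
P_c ≤ 1008 − 64.77 = 943.23, so the highest integer P_c is 943 mb.

943 mb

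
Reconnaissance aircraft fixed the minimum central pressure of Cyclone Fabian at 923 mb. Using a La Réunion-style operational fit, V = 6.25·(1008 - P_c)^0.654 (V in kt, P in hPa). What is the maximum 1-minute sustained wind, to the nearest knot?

114 kt

ΔP = 1008 − 923 = 85 mb.
85^0.654 ≈ 18.274.
V ≈ 6.25 × 18.274 ≈ 114.2 kt.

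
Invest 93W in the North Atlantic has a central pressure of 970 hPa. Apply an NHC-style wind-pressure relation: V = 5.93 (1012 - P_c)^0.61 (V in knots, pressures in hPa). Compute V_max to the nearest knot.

58 kt

ΔP = 1012 − 970 = 42 hPa.
42^0.61 ≈ 9.776.
V ≈ 5.93 × 9.776 ≈ 58.0 kt.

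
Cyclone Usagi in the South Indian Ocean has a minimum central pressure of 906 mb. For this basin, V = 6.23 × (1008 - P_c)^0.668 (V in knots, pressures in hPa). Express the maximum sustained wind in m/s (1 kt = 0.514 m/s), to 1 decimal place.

ΔP = 1008 − 906 = 102 mb.
V ≈ 6.23 × 102^0.668 = 6.23 × 21.966 ≈ 136.846 kt.
136.846 × 0.514 ≈ 70.34 m/s → 70.3 m/s.

70.3 m/s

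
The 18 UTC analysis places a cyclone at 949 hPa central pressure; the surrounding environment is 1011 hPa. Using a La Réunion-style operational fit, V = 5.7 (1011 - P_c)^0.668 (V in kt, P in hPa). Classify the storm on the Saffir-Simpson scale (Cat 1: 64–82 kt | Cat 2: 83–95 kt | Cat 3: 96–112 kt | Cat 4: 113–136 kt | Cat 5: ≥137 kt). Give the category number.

ΔP = 1011 − 949 = 62 hPa.
V ≈ 5.7 × 62^0.668 = 5.7 × 15.75 ≈ 90 kt.
90 kt falls in the Category 2 band.

2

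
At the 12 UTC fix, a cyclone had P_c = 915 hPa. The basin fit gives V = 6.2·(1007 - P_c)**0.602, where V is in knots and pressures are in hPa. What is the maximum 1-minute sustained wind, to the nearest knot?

94 kt

ΔP = 1007 − 915 = 92 hPa.
92^0.602 ≈ 15.212.
V ≈ 6.2 × 15.212 ≈ 94.3 kt.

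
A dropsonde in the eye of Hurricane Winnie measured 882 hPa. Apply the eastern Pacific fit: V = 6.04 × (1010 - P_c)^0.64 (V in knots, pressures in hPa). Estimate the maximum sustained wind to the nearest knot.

ΔP = 1010 − 882 = 128 hPa.
128^0.64 ≈ 22.316.
V ≈ 6.04 × 22.316 ≈ 134.8 kt.

135 kt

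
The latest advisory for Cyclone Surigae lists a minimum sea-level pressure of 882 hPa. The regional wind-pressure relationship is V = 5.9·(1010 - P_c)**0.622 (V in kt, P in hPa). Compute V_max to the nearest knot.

121 kt

ΔP = 1010 − 882 = 128 hPa.
128^0.622 ≈ 20.450.
V ≈ 5.9 × 20.450 ≈ 120.7 kt.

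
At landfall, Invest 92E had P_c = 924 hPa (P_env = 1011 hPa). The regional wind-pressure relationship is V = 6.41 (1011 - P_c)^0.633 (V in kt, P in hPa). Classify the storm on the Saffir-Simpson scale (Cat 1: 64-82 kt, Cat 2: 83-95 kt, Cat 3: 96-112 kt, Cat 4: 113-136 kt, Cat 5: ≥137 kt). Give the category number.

3

ΔP = 1011 − 924 = 87 hPa.
V ≈ 6.41 × 87^0.633 = 6.41 × 16.89 ≈ 108 kt.
108 kt falls in the Category 3 band.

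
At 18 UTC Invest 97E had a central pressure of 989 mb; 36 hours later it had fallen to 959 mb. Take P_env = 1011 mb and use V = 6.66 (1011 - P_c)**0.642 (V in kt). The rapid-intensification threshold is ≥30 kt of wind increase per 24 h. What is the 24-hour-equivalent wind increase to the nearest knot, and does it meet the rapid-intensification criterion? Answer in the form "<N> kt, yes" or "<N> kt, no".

V₁: ΔP = 22, V ≈ 6.66 × 22^0.642 ≈ 48.45 kt.
V₂: ΔP = 52, V ≈ 6.66 × 52^0.642 ≈ 84.17 kt.
ΔV over 36 h = 35.72 kt → 24 h equivalent = 35.72 × 24/36 ≈ 23.81 kt.
24 kt < 30 kt ⇒ not rapid intensification.

24 kt, no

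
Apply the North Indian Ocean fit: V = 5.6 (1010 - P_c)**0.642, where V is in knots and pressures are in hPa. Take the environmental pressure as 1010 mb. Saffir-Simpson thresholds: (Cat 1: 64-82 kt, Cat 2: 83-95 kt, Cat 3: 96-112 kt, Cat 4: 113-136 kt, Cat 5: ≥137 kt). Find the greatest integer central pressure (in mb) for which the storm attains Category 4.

902 mb

Category 4 begins at V = 113 kt.
Required ΔP = (113/5.6)^(1/0.642) = 20.179^1.558 ≈ 107.78 mb.
P_c ≤ 1010 − 107.78 = 902.22, so the highest integer P_c is 902 mb.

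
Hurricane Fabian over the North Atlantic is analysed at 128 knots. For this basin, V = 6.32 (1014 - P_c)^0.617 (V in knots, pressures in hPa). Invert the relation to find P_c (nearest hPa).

883 hPa

ΔP = (V / 6.32)^(1/0.617) = (128/6.32)^1.621.
128/6.32 = 20.253; 20.253^1.621 ≈ 131.07 hPa.
P_c = 1014 − 131.07 = 882.93 ≈ 883 hPa.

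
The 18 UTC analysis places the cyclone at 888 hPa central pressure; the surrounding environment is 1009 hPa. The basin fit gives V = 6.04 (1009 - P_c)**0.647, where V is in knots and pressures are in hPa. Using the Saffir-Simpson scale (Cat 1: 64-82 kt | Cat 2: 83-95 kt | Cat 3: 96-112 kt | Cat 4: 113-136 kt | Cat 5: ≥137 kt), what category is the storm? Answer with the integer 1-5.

4

ΔP = 1009 − 888 = 121 hPa.
V ≈ 6.04 × 121^0.647 = 6.04 × 22.26 ≈ 134 kt.
134 kt falls in the Category 4 band.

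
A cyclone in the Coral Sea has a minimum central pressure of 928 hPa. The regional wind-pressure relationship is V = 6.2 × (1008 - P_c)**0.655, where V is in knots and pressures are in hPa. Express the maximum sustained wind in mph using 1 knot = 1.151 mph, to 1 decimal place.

125.9 mph

ΔP = 1008 − 928 = 80 hPa.
V ≈ 6.2 × 80^0.655 = 6.2 × 17.641 ≈ 109.374 kt.
109.374 × 1.151 ≈ 125.89 mph → 125.9 mph.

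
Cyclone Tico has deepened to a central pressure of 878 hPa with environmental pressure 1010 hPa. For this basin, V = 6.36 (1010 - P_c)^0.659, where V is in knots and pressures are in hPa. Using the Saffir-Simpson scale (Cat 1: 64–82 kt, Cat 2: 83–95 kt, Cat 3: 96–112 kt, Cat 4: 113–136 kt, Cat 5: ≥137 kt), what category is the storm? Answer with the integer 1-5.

ΔP = 1010 − 878 = 132 hPa.
V ≈ 6.36 × 132^0.659 = 6.36 × 24.97 ≈ 159 kt.
159 kt falls in the Category 5 band.

5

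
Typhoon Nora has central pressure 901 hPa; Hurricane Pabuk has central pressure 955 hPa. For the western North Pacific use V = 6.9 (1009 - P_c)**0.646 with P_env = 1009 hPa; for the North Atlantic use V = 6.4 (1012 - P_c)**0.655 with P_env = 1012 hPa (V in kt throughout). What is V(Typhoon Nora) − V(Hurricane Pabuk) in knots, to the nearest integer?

52 kt

Typhoon Nora: ΔP = 108; V ≈ 6.9 × 108^0.646 ≈ 142.05 kt.
Hurricane Pabuk: ΔP = 57; V ≈ 6.4 × 57^0.655 ≈ 90.42 kt.
Difference ≈ 142.05 − 90.42 = 51.63 → 52 kt.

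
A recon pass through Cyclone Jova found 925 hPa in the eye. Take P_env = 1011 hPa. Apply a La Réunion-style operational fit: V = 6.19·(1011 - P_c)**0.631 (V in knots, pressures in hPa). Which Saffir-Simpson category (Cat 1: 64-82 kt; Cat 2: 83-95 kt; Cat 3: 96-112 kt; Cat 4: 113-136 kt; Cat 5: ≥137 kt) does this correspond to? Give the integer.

ΔP = 1011 − 925 = 86 hPa.
V ≈ 6.19 × 86^0.631 = 6.19 × 16.62 ≈ 103 kt.
103 kt falls in the Category 3 band.

3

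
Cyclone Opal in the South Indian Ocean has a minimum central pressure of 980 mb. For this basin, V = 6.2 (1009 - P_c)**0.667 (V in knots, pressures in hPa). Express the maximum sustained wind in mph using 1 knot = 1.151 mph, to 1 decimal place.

ΔP = 1009 − 980 = 29 mb.
V ≈ 6.2 × 29^0.667 = 6.2 × 9.450 ≈ 58.588 kt.
58.588 × 1.151 ≈ 67.44 mph → 67.4 mph.

67.4 mph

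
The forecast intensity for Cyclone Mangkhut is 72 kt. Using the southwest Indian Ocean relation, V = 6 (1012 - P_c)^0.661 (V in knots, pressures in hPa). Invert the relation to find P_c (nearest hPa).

969 hPa

ΔP = (V / 6)^(1/0.661) = (72/6)^1.513.
72/6 = 12.000; 12.000^1.513 ≈ 42.92 hPa.
P_c = 1012 − 42.92 = 969.08 ≈ 969 hPa.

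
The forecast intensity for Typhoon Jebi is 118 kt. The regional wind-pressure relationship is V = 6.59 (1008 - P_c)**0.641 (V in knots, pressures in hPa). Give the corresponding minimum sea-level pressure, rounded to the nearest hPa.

ΔP = (V / 6.59)^(1/0.641) = (118/6.59)^1.560.
118/6.59 = 17.906; 17.906^1.560 ≈ 90.11 hPa.
P_c = 1008 − 90.11 = 917.89 ≈ 918 hPa.

918 hPa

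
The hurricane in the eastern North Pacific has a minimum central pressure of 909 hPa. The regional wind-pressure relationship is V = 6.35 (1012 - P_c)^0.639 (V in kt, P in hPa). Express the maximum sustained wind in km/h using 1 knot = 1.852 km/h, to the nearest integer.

227 km/h

ΔP = 1012 − 909 = 103 hPa.
V ≈ 6.35 × 103^0.639 = 6.35 × 19.329 ≈ 122.737 kt.
122.737 × 1.852 ≈ 227.31 km/h → 227 km/h.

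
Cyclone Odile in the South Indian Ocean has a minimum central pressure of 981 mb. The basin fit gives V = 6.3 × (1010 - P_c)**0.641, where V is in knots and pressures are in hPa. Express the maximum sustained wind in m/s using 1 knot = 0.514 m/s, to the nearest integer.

ΔP = 1010 − 981 = 29 mb.
V ≈ 6.3 × 29^0.641 = 6.3 × 8.658 ≈ 54.543 kt.
54.543 × 0.514 ≈ 28.04 m/s → 28 m/s.

28 m/s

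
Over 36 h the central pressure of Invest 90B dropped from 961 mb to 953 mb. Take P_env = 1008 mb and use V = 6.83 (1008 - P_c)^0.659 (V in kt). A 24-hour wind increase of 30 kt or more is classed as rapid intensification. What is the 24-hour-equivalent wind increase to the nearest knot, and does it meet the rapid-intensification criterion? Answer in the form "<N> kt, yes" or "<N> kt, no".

6 kt, no

V₁: ΔP = 47, V ≈ 6.83 × 47^0.659 ≈ 86.36 kt.
V₂: ΔP = 55, V ≈ 6.83 × 55^0.659 ≈ 95.79 kt.
ΔV over 36 h = 9.43 kt → 24 h equivalent = 9.43 × 24/36 ≈ 6.29 kt.
6 kt < 30 kt ⇒ not rapid intensification.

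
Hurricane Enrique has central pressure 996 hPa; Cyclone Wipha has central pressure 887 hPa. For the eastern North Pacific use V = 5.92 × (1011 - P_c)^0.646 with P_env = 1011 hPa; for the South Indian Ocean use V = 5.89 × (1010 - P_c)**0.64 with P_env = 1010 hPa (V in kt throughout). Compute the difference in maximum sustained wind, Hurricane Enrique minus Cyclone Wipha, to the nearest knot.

Hurricane Enrique: ΔP = 15; V ≈ 5.92 × 15^0.646 ≈ 34.05 kt.
Cyclone Wipha: ΔP = 123; V ≈ 5.89 × 123^0.64 ≈ 128.13 kt.
Difference ≈ 34.05 − 128.13 = -94.08 → -94 kt.

-94 kt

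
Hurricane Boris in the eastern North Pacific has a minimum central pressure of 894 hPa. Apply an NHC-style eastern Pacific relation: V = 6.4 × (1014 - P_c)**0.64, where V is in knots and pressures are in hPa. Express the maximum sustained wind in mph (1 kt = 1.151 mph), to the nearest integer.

ΔP = 1014 − 894 = 120 hPa.
V ≈ 6.4 × 120^0.64 = 6.4 × 21.413 ≈ 137.043 kt.
137.043 × 1.151 ≈ 157.74 mph → 158 mph.

158 mph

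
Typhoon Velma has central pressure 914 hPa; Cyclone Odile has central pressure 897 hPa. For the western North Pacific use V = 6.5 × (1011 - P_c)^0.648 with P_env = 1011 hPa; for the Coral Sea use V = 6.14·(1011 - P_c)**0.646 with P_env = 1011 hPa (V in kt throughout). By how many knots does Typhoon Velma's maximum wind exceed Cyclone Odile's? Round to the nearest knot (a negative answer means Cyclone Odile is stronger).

Typhoon Velma: ΔP = 97; V ≈ 6.5 × 97^0.648 ≈ 125.99 kt.
Cyclone Odile: ΔP = 114; V ≈ 6.14 × 114^0.646 ≈ 130.90 kt.
Difference ≈ 125.99 − 130.90 = -4.91 → -5 kt.

-5 kt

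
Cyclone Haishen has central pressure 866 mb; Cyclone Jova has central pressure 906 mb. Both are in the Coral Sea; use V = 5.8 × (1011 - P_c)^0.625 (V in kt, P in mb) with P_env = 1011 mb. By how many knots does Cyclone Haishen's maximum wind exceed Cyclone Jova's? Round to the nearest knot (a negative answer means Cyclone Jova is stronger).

Cyclone Haishen: ΔP = 145; V ≈ 5.8 × 145^0.625 ≈ 130.10 kt.
Cyclone Jova: ΔP = 105; V ≈ 5.8 × 105^0.625 ≈ 106.33 kt.
Difference ≈ 130.10 − 106.33 = 23.77 → 24 kt.

24 kt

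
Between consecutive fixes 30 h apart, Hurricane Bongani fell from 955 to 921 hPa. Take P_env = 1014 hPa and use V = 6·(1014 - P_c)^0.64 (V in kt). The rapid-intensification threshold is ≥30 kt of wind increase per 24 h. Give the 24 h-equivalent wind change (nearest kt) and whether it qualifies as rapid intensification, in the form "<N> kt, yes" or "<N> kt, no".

22 kt, no

V₁: ΔP = 59, V ≈ 6 × 59^0.64 ≈ 81.56 kt.
V₂: ΔP = 93, V ≈ 6 × 93^0.64 ≈ 109.14 kt.
ΔV over 30 h = 27.58 kt → 24 h equivalent = 27.58 × 24/30 ≈ 22.06 kt.
22 kt < 30 kt ⇒ not rapid intensification.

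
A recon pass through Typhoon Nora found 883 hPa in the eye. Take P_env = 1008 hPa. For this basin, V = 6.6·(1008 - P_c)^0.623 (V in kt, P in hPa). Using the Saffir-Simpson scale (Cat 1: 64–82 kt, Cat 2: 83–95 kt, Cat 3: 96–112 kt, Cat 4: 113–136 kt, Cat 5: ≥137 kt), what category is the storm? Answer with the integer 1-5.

4

ΔP = 1008 − 883 = 125 hPa.
V ≈ 6.6 × 125^0.623 = 6.6 × 20.25 ≈ 134 kt.
134 kt falls in the Category 4 band.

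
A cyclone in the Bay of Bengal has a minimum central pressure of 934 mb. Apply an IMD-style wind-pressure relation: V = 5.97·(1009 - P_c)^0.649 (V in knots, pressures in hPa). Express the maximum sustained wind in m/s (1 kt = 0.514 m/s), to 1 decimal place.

ΔP = 1009 − 934 = 75 mb.
V ≈ 5.97 × 75^0.649 = 5.97 × 16.478 ≈ 98.376 kt.
98.376 × 0.514 ≈ 50.57 m/s → 50.6 m/s.

50.6 m/s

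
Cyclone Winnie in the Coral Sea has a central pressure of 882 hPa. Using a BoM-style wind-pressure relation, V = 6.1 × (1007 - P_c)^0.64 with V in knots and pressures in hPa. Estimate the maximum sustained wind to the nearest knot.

ΔP = 1007 − 882 = 125 hPa.
125^0.64 ≈ 21.980.
V ≈ 6.1 × 21.980 ≈ 134.1 kt.

134 kt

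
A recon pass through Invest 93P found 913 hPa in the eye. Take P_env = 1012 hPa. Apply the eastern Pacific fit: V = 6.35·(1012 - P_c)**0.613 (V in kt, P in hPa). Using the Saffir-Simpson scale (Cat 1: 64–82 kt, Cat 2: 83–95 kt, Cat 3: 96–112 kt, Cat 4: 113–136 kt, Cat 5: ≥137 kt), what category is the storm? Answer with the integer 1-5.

3

ΔP = 1012 − 913 = 99 hPa.
V ≈ 6.35 × 99^0.613 = 6.35 × 16.72 ≈ 106 kt.
106 kt falls in the Category 3 band.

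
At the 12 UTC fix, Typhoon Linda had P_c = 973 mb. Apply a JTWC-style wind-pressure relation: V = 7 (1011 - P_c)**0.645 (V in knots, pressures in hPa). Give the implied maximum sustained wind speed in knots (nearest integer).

73 kt

ΔP = 1011 − 973 = 38 mb.
38^0.645 ≈ 10.446.
V ≈ 7 × 10.446 ≈ 73.1 kt.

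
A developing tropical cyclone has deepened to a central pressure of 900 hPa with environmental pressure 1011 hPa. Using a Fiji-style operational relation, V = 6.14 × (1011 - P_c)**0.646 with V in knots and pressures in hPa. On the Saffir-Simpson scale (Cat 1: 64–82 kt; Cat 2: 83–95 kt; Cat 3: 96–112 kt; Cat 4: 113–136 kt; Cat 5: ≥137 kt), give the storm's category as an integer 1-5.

4

ΔP = 1011 − 900 = 111 hPa.
V ≈ 6.14 × 111^0.646 = 6.14 × 20.95 ≈ 129 kt.
129 kt falls in the Category 4 band.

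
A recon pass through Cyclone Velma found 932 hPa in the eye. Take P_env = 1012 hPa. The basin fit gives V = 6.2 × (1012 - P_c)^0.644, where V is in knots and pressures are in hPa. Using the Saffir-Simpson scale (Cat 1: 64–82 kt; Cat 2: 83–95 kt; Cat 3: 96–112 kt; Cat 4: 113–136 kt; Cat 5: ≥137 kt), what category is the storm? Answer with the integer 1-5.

ΔP = 1012 − 932 = 80 hPa.
V ≈ 6.2 × 80^0.644 = 6.2 × 16.81 ≈ 104 kt.
104 kt falls in the Category 3 band.

3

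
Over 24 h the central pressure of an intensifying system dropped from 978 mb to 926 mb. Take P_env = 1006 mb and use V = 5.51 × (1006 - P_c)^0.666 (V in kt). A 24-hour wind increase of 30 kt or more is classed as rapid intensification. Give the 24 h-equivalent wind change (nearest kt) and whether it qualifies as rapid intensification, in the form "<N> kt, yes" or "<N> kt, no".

V₁: ΔP = 28, V ≈ 5.51 × 28^0.666 ≈ 50.69 kt.
V₂: ΔP = 80, V ≈ 5.51 × 80^0.666 ≈ 102.00 kt.
ΔV over 24 h = 51.31 kt → 24 h equivalent = 51.31 × 24/24 ≈ 51.31 kt.
51 kt ≥ 30 kt ⇒ rapid intensification.

51 kt, yes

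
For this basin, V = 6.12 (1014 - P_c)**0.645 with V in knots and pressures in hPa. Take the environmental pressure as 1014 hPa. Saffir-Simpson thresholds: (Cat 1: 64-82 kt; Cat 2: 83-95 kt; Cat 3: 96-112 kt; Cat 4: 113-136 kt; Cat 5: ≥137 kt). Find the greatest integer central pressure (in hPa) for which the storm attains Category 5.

Category 5 begins at V = 137 kt.
Required ΔP = (137/6.12)^(1/0.645) = 22.386^1.550 ≈ 123.87 hPa.
P_c ≤ 1014 − 123.87 = 890.13, so the highest integer P_c is 890 hPa.

890 hPa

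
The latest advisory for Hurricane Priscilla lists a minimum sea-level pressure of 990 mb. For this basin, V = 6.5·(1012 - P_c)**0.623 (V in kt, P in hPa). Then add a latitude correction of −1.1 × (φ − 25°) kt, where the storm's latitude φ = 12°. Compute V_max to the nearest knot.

59 kt

ΔP = 1012 − 990 = 22 mb.
22^0.623 ≈ 6.860.
V ≈ 6.5 × 6.860 ≈ 44.6 kt.
Latitude correction: −1.1 × (12 − 25) = 14.3 kt.
Corrected V ≈ 58.9 kt → 59 kt.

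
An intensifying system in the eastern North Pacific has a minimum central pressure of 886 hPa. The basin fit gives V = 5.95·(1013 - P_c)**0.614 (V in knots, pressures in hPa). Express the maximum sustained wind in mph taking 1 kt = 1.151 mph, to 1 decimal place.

ΔP = 1013 − 886 = 127 hPa.
V ≈ 5.95 × 127^0.614 = 5.95 × 19.577 ≈ 116.480 kt.
116.480 × 1.151 ≈ 134.07 mph → 134.1 mph.

134.1 mph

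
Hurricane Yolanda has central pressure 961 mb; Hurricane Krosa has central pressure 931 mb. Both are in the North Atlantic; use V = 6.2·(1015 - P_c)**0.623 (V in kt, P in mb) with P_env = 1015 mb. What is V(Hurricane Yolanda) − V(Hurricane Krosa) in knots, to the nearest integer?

-24 kt

Hurricane Yolanda: ΔP = 54; V ≈ 6.2 × 54^0.623 ≈ 74.42 kt.
Hurricane Krosa: ΔP = 84; V ≈ 6.2 × 84^0.623 ≈ 98.00 kt.
Difference ≈ 74.42 − 98.00 = -23.58 → -24 kt.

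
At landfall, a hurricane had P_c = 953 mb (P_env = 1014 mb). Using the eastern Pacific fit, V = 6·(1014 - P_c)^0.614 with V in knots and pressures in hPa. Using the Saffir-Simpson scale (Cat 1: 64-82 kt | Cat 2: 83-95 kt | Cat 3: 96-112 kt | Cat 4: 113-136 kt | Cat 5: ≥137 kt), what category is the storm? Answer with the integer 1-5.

ΔP = 1014 − 953 = 61 mb.
V ≈ 6 × 61^0.614 = 6 × 12.48 ≈ 75 kt.
75 kt falls in the Category 1 band.

1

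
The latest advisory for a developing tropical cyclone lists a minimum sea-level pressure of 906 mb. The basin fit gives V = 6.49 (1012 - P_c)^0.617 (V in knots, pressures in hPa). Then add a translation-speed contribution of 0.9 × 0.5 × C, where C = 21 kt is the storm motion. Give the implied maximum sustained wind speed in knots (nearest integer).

ΔP = 1012 − 906 = 106 mb.
106^0.617 ≈ 17.767.
V ≈ 6.49 × 17.767 ≈ 115.3 kt.
Translation term: 0.9 × 0.5 × 21 = 9.45 kt.
Corrected V ≈ 124.75 kt → 125 kt.

125 kt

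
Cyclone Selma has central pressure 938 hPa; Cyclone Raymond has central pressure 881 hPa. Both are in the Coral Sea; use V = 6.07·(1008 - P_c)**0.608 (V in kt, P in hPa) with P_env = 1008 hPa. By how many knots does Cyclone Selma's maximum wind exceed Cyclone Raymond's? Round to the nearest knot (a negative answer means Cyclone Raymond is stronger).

-35 kt

Cyclone Selma: ΔP = 70; V ≈ 6.07 × 70^0.608 ≈ 80.35 kt.
Cyclone Raymond: ΔP = 127; V ≈ 6.07 × 127^0.608 ≈ 115.43 kt.
Difference ≈ 80.35 − 115.43 = -35.08 → -35 kt.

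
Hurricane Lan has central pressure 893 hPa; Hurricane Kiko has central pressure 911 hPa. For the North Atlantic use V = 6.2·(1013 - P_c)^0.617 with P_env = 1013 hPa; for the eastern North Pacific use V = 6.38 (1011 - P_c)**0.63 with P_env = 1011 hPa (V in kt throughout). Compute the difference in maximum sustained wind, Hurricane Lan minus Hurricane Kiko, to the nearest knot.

3 kt

Hurricane Lan: ΔP = 120; V ≈ 6.2 × 120^0.617 ≈ 118.92 kt.
Hurricane Kiko: ΔP = 100; V ≈ 6.38 × 100^0.63 ≈ 116.10 kt.
Difference ≈ 118.92 − 116.10 = 2.82 → 3 kt.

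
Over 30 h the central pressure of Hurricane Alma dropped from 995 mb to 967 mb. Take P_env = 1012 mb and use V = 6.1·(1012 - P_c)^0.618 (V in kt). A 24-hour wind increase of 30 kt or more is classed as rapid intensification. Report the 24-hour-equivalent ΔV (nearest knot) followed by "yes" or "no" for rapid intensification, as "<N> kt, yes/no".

V₁: ΔP = 17, V ≈ 6.1 × 17^0.618 ≈ 35.14 kt.
V₂: ΔP = 45, V ≈ 6.1 × 45^0.618 ≈ 64.12 kt.
ΔV over 30 h = 28.98 kt → 24 h equivalent = 28.98 × 24/30 ≈ 23.18 kt.
23 kt < 30 kt ⇒ not rapid intensification.

23 kt, no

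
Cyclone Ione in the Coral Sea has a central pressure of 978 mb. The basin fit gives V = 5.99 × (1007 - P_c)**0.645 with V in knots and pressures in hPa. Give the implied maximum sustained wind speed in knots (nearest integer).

ΔP = 1007 − 978 = 29 mb.
29^0.645 ≈ 8.775.
V ≈ 5.99 × 8.775 ≈ 52.6 kt.

53 kt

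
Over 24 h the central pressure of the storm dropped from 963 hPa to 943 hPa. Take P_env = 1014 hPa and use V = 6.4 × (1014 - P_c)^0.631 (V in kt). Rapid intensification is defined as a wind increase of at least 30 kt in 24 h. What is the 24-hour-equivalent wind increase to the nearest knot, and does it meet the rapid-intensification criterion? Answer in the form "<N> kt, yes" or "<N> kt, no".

18 kt, no

V₁: ΔP = 51, V ≈ 6.4 × 51^0.631 ≈ 76.50 kt.
V₂: ΔP = 71, V ≈ 6.4 × 71^0.631 ≈ 94.26 kt.
ΔV over 24 h = 17.76 kt → 24 h equivalent = 17.76 × 24/24 ≈ 17.76 kt.
18 kt < 30 kt ⇒ not rapid intensification.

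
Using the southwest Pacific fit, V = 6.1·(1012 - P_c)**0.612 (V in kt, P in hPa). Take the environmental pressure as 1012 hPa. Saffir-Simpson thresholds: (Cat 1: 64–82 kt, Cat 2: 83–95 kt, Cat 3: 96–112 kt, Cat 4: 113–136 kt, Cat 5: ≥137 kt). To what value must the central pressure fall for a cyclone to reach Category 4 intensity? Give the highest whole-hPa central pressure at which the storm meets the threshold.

Category 4 begins at V = 113 kt.
Required ΔP = (113/6.1)^(1/0.612) = 18.525^1.634 ≈ 117.89 hPa.
P_c ≤ 1012 − 117.89 = 894.11, so the highest integer P_c is 894 hPa.

894 hPa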